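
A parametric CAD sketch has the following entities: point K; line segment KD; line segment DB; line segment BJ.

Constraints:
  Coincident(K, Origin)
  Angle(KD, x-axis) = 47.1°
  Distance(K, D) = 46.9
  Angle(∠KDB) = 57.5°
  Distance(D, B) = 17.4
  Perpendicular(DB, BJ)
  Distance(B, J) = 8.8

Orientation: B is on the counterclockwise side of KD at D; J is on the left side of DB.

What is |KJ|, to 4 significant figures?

31.73

∠KDB = 57.5°, so DB runs at 47.1° + (180° − 57.5°) = 169.6° from the x-axis; with |DB| = 17.4, B = D + 17.4·(cos 169.6°, sin 169.6°) = (14.81, 37.50). DB is perpendicular to BJ; with |BJ| = 8.8 on the left of DB, J = B + 8.8·(-0.1805, -0.9836) = (13.22, 28.84). Then |KJ| = |J − K| = 31.73.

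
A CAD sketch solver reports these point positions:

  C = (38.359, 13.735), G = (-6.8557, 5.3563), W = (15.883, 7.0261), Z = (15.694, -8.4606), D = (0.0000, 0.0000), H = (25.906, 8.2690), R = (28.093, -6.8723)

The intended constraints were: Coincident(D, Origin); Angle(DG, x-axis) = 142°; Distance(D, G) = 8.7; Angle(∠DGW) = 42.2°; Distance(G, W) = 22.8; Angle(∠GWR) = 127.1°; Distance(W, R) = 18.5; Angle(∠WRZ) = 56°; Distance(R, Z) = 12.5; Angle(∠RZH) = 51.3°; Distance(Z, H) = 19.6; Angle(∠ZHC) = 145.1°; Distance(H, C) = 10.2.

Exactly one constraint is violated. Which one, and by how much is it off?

Distance(H, C) = 10.2 — off by 3.40.

D = (0.00, 0.00) ✓; DG at 142.0° ✓; |DG| = 8.700 ✓; ∠DGW = 42.20° ✓; |GW| = 22.80 ✓; ∠GWR = 127.1° ✓; |WR| = 18.50 ✓; ∠WRZ = 56.00° ✓; |RZ| = 12.50 ✓; ∠RZH = 51.30° ✓; |ZH| = 19.60 ✓; ∠ZHC = 145.1° ✓; |HC| = 13.60 ✗.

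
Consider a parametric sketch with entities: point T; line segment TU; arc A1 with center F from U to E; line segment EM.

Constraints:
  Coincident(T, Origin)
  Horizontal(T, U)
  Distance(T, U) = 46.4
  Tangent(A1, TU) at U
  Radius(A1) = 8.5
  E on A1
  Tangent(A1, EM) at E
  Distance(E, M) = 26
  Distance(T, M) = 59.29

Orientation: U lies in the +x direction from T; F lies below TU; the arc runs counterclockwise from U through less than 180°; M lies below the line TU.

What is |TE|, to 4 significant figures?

40.06

Checks: |FE| = 8.500 ✓; ∠(FE, EM) = 90.00° ✓; |EM| = 26.00 ✓; |TM| = 59.29 ✓.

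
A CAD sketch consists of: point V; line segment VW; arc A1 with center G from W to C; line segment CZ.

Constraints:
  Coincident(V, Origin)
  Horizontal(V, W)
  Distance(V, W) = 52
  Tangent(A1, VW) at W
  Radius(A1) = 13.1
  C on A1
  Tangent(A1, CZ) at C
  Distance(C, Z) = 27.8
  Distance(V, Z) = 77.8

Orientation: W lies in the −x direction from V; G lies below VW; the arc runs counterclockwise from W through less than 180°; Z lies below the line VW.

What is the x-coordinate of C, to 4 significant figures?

-65.08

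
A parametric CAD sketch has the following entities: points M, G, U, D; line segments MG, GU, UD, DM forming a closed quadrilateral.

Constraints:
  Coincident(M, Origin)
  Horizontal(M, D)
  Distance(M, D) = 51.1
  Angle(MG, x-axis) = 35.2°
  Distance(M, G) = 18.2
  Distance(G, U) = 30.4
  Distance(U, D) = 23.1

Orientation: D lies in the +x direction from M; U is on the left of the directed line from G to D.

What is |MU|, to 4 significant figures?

48.28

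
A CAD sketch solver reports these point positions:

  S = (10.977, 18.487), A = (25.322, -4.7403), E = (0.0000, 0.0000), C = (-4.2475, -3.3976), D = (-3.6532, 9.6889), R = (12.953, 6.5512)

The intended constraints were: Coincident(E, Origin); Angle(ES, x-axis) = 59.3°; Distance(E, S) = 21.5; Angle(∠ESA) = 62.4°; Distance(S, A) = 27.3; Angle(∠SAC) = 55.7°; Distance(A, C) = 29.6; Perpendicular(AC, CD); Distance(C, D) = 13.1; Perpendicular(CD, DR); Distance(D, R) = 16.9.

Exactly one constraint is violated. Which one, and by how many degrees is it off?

Perpendicular(CD, DR) — off by 8.10°.

E = (0.00, 0.00) ✓; ES at 59.30° ✓; |ES| = 21.50 ✓; ∠ESA = 62.40° ✓; |SA| = 27.30 ✓; ∠SAC = 55.70° ✓; |AC| = 29.60 ✓; ∠(AC, CD) = 90.00° ✓; |CD| = 13.10 ✓; ∠(CD, DR) = 98.10° ✗; |DR| = 16.90 ✓.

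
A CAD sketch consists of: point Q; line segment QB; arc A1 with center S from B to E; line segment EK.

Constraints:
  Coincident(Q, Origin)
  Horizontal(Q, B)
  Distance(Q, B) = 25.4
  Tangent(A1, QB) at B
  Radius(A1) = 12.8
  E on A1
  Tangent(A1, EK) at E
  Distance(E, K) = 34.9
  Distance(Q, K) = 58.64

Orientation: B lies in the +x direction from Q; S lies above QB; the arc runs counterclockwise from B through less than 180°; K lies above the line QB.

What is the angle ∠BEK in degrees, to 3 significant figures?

130°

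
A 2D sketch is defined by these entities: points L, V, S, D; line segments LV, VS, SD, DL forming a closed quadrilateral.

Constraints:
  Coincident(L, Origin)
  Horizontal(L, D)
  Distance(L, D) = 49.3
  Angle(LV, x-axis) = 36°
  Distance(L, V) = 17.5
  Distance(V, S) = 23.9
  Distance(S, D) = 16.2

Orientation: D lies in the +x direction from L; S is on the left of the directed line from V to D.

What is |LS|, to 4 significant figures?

39.76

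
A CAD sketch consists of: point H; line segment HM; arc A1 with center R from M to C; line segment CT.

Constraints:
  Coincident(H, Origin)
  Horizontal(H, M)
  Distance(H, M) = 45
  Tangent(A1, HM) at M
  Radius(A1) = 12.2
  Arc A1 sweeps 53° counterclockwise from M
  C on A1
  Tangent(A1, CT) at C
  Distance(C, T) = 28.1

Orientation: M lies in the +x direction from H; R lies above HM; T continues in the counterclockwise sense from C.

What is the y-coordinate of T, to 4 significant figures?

27.30

H is at the origin; HM is horizontal with |HM| = 45.0 and M on the +x side, so M = (45.00, 0.000). A1 meets HM tangentially, so RM is at right angles to HM, so R = M + (0, 12.2) = (45.00, 12.20). On A1, M sits at bearing -90° from R; a 53° counterclockwise sweep puts C at bearing -37°, so C = R + 12.2·(cos -37°, sin -37°) = (54.74, 4.858). Since A1 is tangent to CT there, RC ⟂ CT, so CT runs along (−sin -37°, cos -37°); with |CT| = 28.1, T = (71.65, 27.30). So T.y = 27.30.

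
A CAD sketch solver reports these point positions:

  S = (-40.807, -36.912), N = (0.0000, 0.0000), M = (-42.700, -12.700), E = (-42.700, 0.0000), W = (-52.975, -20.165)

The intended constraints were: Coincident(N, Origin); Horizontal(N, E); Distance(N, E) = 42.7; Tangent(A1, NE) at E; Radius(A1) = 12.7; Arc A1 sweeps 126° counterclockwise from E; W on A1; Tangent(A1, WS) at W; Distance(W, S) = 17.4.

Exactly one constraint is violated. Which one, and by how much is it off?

Distance(W, S) = 17.4 — off by 3.30.

N = (0.00, 0.00) ✓; N.y = 0.00, E.y = 0.00 ✓; |NE| = 42.70 ✓; ∠(ME, EN) = 90.00° ✓; |ME| = 12.70 ✓; bearing(M→W) − bearing(M→E) = 126.0° ✓; |MW| = 12.70 ✓; ∠(MW, WS) = 90.00° ✓; |WS| = 20.70 ✗.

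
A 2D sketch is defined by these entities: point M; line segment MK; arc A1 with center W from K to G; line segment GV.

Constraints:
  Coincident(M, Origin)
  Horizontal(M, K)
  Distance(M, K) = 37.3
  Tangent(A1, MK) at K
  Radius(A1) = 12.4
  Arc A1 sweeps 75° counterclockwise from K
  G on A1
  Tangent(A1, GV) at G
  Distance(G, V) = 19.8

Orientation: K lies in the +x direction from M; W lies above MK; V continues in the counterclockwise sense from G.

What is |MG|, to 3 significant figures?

50.1

M is at the origin; M and K share the same y with |MK| = 37.3 and K on the +x side, so K = (37.3, 0.00). The tangent condition forces WK to be normal to MK, so W = K + (0, 12.4) = (37.3, 12.4). On A1, K sits at bearing -90° from W; a 75° counterclockwise sweep puts G at bearing -15°, so G = W + 12.4·(cos -15°, sin -15°) = (49.3, 9.19). Then |MG| = |G − M| = 50.1.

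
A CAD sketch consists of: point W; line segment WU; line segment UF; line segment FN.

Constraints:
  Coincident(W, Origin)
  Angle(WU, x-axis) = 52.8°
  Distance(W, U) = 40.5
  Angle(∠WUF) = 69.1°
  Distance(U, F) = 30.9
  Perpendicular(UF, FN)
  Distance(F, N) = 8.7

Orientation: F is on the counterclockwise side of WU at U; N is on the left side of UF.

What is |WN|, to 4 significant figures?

33.46

W is at the origin; WU runs at 52.8° with length 40.5, so U = 40.5·(cos 52.8°, sin 52.8°) = (24.49, 32.26). ∠WUF = 69.1°, so UF runs at 52.8° + (180° − 69.1°) = 163.7° from the x-axis; with |UF| = 30.9, F = U + 30.9·(cos 163.7°, sin 163.7°) = (-5.172, 40.93). UF is perpendicular to FN; with |FN| = 8.7 on the left of UF, N = F + 8.7·(-0.2807, -0.9598) = (-7.614, 32.58). Then |WN| = |N − W| = 33.46.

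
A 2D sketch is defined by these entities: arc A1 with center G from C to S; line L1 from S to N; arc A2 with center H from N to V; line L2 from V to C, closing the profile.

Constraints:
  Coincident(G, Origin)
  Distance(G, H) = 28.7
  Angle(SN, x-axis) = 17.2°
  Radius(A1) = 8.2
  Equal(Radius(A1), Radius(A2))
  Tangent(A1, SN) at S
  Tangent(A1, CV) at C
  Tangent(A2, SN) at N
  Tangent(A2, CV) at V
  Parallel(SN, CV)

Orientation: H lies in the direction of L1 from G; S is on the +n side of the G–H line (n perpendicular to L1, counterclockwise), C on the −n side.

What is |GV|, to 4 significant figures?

29.85

Tangency of A1 to both parallel lines with radius 8.2 puts S and C at G ± 8.2·n: S = (-2.425, 7.833), C = (2.425, -7.833). Equal radii place N and V the same way about H: N = H + 8.2·n = (24.99, 16.32), V = H − 8.2·n = (29.84, 0.6535). Then |GV| = |V − G| = 29.85.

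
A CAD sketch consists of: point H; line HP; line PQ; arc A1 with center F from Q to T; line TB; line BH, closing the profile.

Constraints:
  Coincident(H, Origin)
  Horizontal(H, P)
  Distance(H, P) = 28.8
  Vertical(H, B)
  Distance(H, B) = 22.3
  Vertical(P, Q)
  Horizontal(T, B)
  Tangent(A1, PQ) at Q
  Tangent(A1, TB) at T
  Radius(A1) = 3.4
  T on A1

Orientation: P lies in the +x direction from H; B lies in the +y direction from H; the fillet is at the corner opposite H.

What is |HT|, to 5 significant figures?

33.800

H is at the origin; HP is horizontal with |HP| = 28.8 and P on the +x side, so P = (28.800, 0.0000). H and B share the same x with |HB| = 22.3 and B on the +y side, so B = (0.0000, 22.300). The virtual corner opposite H is at (28.800, 22.300). Tangency of A1 to PQ means the radius FQ is perpendicular to PQ and A1 meets TB tangentially, so FT is at right angles to TB, with radius 3.4, so the center F sits 3.4 in from both sides at F = (25.400, 18.900). That places the tangent points at Q = (28.800, 18.900) on PQ and T = (25.400, 22.300) on TB. Then |HT| = |T − H| = 33.800.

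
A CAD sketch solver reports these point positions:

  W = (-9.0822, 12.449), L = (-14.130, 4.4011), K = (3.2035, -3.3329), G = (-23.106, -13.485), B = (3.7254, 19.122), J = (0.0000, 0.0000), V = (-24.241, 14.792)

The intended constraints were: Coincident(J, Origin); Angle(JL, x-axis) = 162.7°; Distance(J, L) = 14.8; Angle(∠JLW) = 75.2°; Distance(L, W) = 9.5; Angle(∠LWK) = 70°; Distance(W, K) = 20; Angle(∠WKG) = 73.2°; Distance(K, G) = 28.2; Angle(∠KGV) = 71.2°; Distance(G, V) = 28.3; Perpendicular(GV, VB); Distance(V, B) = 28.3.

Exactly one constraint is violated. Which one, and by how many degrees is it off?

Perpendicular(GV, VB) — off by 6.50°.

J = (0.00, 0.00) ✓; JL at 162.7° ✓; |JL| = 14.80 ✓; ∠JLW = 75.20° ✓; |LW| = 9.500 ✓; ∠LWK = 70.00° ✓; |WK| = 20.00 ✓; ∠WKG = 73.20° ✓; |KG| = 28.20 ✓; ∠KGV = 71.20° ✓; |GV| = 28.30 ✓; ∠(GV, VB) = 83.50° ✗; |VB| = 28.30 ✓.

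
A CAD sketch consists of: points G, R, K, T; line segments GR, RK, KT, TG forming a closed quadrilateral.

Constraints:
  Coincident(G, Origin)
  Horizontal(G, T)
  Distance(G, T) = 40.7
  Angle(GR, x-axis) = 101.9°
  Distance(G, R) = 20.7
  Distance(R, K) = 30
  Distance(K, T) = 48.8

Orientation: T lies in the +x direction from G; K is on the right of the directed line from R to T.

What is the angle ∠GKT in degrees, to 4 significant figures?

42.01°

G is at the origin; G and T share the same y with |GT| = 40.7 and T in +x, so T = (40.7, 0). GR runs at 101.9° with |GR| = 20.7, so R = (-4.268, 20.26). K is determined by |RK| = 30.0 and |KT| = 48.8 together: it lies at the intersection of circle(R, 30.0) and circle(T, 48.8). With |RT| = 49.32, the foot of the radical line on RT is 9.641 from R and the perpendicular offset is √(30.0² − 9.641²) = 28.41. Taking the right-of-RT solution: K = (-7.145, -9.607).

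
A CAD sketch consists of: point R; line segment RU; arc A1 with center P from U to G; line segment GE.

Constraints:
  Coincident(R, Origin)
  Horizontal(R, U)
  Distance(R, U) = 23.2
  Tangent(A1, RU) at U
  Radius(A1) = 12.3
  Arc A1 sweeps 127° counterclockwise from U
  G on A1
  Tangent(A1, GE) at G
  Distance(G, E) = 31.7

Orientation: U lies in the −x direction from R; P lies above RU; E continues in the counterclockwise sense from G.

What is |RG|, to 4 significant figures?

23.81

A1 meets RU tangentially, so PU is at right angles to RU, so P = U + (0, 12.3) = (-23.20, 12.30). On A1, U sits at bearing -90° from P; a 127° counterclockwise sweep puts G at bearing 37°, so G = P + 12.3·(cos 37°, sin 37°) = (-13.38, 19.70). Then |RG| = |G − R| = 23.81.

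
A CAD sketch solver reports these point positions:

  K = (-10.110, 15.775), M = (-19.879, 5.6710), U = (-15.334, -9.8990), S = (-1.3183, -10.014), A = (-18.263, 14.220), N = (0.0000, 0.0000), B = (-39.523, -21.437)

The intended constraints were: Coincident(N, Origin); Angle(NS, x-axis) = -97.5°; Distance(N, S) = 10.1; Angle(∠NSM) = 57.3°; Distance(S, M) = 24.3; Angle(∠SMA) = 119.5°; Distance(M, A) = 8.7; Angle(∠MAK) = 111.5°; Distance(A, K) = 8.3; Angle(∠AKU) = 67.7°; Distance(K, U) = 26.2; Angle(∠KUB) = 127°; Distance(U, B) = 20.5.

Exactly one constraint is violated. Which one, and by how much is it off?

Distance(U, B) = 20.5 — off by 6.30.

N = (0.00, 0.00) ✓; NS at -97.50° ✓; |NS| = 10.10 ✓; ∠NSM = 57.30° ✓; |SM| = 24.30 ✓; ∠SMA = 119.5° ✓; |MA| = 8.700 ✓; ∠MAK = 111.5° ✓; |AK| = 8.300 ✓; ∠AKU = 67.70° ✓; |KU| = 26.20 ✓; ∠KUB = 127.0° ✓; |UB| = 26.80 ✗.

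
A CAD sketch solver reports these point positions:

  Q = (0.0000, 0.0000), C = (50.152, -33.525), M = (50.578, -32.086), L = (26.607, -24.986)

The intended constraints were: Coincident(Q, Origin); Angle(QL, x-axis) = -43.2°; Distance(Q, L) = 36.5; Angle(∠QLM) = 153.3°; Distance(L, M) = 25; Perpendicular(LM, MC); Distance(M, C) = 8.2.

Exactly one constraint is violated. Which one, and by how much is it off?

Distance(M, C) = 8.2 — off by 6.70.

Q = (0.00, 0.00) ✓; QL at -43.20° ✓; |QL| = 36.50 ✓; ∠QLM = 153.3° ✓; |LM| = 25.00 ✓; ∠(LM, MC) = 89.99° ✓; |MC| = 1.501 ✗.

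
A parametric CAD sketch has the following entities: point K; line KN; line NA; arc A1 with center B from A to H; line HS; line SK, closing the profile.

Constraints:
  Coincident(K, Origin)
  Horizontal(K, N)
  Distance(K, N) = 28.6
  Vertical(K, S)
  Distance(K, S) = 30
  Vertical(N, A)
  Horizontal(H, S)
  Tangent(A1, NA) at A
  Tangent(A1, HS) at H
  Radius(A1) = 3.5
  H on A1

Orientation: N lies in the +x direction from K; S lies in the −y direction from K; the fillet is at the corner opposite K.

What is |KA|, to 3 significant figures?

39.0

K is at the origin; K and N share the same y with |KN| = 28.6 and N on the +x side, so N = (28.6, 0.00). KS is vertical with |KS| = 30.0 and S on the −y side, so S = (0.00, -30.0). The virtual corner opposite K is at (28.6, -30.0). Tangency of A1 to NA means the radius BA is perpendicular to NA and since A1 is tangent to HS there, BH ⟂ HS, with radius 3.5, so the center B sits 3.5 in from both sides at B = (25.1, -26.5). That places the tangent points at A = (28.6, -26.5) on NA and H = (25.1, -30.0) on HS. Then |KA| = |A − K| = 39.0.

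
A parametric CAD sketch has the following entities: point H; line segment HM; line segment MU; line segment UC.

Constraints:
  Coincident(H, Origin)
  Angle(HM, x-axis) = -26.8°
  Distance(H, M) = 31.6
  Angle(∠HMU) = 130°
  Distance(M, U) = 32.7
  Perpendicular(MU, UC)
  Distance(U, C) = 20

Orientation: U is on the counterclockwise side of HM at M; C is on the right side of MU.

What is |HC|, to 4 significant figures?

69.03

H is at the origin; HM runs at -26.8° with length 31.6, so M = 31.6·(cos -26.8°, sin -26.8°) = (28.21, -14.25). ∠HMU = 130.0°, so MU runs at -26.8° + (180° − 130.0°) = 23.20° from the x-axis; with |MU| = 32.7, U = M + 32.7·(cos 23.20°, sin 23.20°) = (58.26, -1.366). The perpendicularity gives UC at right angles to MU; with |UC| = 20.0 on the right of MU, C = U + 20.0·(0.3939, -0.9191) = (66.14, -19.75). Then |HC| = |C − H| = 69.03.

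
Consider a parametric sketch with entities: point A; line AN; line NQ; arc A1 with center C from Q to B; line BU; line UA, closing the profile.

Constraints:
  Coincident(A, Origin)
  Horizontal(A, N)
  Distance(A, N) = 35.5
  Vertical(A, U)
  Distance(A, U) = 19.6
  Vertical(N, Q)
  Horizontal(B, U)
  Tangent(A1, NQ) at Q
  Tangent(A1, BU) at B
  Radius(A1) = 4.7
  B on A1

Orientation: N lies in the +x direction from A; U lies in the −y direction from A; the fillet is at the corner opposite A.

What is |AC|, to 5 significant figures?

34.215

A is at the origin; AN is horizontal with |AN| = 35.5 and N on the +x side, so N = (35.500, 0.0000). AU is vertical with |AU| = 19.6 and U on the −y side, so U = (0.0000, -19.600). The virtual corner opposite A is at (35.500, -19.600). Tangency of A1 to NQ means the radius CQ is perpendicular to NQ and since A1 is tangent to BU there, CB ⟂ BU, with radius 4.7, so the center C sits 4.7 in from both sides at C = (30.800, -14.900). Then |AC| = |C − A| = 34.215.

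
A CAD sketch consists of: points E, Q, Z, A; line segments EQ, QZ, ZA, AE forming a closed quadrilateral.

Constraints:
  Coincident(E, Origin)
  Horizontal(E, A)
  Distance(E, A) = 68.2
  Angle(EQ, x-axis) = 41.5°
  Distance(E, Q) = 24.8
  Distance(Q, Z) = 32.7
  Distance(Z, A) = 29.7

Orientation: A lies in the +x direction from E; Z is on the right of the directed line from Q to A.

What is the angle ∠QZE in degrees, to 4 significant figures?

37.60°

Checks: |QZ| = 32.70 ✓; |ZA| = 29.70 ✓.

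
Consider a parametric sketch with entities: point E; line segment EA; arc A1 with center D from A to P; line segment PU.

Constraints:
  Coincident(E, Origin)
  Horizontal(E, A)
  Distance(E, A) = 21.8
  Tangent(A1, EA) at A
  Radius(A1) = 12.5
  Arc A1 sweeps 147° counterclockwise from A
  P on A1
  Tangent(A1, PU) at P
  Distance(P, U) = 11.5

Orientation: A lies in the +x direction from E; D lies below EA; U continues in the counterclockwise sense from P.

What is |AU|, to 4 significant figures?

29.38

E is at the origin; EA is horizontal with |EA| = 21.8 and A on the +x side, so A = (21.80, 0.000). Since A1 is tangent to EA there, DA ⟂ EA, so D = A + (0, -12.5) = (21.80, -12.50). On A1, A sits at bearing 90° from D; a 147° counterclockwise sweep puts P at bearing 237°, so P = D + 12.5·(cos 237°, sin 237°) = (14.99, -22.98). Since A1 is tangent to PU there, DP ⟂ PU, so PU runs along (−sin 237°, cos 237°); with |PU| = 11.5, U = (24.64, -29.25). Then |AU| = |U − A| = 29.38.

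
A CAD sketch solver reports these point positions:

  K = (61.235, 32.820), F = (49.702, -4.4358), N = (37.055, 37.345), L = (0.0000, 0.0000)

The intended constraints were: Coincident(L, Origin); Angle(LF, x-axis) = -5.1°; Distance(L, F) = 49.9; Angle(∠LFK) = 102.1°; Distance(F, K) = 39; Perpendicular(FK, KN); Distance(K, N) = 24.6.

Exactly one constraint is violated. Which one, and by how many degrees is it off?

Perpendicular(FK, KN) — off by 6.60°.

L = (0.00, 0.00) ✓; LF at -5.100° ✓; |LF| = 49.90 ✓; ∠LFK = 102.1° ✓; |FK| = 39.00 ✓; ∠(FK, KN) = 96.60° ✗; |KN| = 24.60 ✓.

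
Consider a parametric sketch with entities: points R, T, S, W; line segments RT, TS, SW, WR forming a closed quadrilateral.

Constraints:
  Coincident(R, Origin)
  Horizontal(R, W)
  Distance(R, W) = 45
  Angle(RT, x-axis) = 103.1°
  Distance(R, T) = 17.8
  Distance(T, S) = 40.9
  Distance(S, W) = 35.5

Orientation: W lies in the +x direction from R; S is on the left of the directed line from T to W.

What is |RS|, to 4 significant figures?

47.44

Checks: |TS| = 40.90 ✓; |SW| = 35.50 ✓.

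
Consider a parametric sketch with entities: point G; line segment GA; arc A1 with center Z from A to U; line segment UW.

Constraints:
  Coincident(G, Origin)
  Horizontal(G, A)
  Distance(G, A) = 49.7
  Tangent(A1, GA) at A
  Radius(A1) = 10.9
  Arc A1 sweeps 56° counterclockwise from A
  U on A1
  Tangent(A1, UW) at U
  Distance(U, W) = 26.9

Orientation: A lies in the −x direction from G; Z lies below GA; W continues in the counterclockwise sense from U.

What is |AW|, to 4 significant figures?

36.26

G is at the origin; GA is horizontal with |GA| = 49.7 and A on the −x side, so A = (-49.70, 0.000). The tangent condition forces ZA to be normal to GA, so Z = A + (0, -10.9) = (-49.70, -10.90). On A1, A sits at bearing 90° from Z; a 56° counterclockwise sweep puts U at bearing 146°, so U = Z + 10.9·(cos 146°, sin 146°) = (-58.74, -4.805). Since A1 is tangent to UW there, ZU ⟂ UW, so UW runs along (−sin 146°, cos 146°); with |UW| = 26.9, W = (-73.78, -27.11). Then |AW| = |W − A| = 36.26.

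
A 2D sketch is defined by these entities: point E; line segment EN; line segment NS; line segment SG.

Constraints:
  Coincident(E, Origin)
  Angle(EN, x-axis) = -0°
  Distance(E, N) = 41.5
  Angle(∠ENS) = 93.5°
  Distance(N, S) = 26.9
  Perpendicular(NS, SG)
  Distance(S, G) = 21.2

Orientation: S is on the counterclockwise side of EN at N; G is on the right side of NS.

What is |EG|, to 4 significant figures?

69.19

E is at the origin; EN runs at -0.0° with length 41.5, so N = 41.5·(cos -0.0°, sin -0.0°) = (41.50, -0.000). ∠ENS = 93.5°, so NS runs at -0.0° + (180° − 93.5°) = 86.50° from the x-axis; with |NS| = 26.9, S = N + 26.9·(cos 86.50°, sin 86.50°) = (43.14, 26.85). NS is perpendicular to SG; with |SG| = 21.2 on the right of NS, G = S + 21.2·(0.9981, -0.06105) = (64.30, 25.56). Then |EG| = |G − E| = 69.19.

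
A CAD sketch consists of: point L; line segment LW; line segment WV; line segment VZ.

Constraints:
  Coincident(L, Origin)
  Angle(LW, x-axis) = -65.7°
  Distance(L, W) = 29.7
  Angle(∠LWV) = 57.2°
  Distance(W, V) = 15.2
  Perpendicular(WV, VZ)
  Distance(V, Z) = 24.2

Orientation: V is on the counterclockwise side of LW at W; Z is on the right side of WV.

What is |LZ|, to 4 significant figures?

49.17

L is at the origin; LW runs at -65.7° with length 29.7, so W = 29.7·(cos -65.7°, sin -65.7°) = (12.22, -27.07). ∠LWV = 57.2°, so WV runs at -65.7° + (180° − 57.2°) = 57.10° from the x-axis; with |WV| = 15.2, V = W + 15.2·(cos 57.10°, sin 57.10°) = (20.48, -14.31). The perpendicularity gives VZ at right angles to WV; with |VZ| = 24.2 on the right of WV, Z = V + 24.2·(0.8396, -0.5432) = (40.80, -27.45). Then |LZ| = |Z − L| = 49.17.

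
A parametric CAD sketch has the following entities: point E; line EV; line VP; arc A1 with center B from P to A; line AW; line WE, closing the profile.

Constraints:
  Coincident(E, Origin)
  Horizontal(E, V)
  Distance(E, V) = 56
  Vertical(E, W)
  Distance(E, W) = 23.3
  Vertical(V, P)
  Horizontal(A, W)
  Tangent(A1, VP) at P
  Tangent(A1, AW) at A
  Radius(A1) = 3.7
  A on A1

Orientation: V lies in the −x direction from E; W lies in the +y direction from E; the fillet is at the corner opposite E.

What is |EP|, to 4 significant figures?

59.33

E is at the origin; E and V share the same y with |EV| = 56.0 and V on the −x side, so V = (-56.00, 0.000). EW is vertical with |EW| = 23.3 and W on the +y side, so W = (0.000, 23.30). The virtual corner opposite E is at (-56.00, 23.30). A1 meets VP tangentially, so BP is at right angles to VP and tangency of A1 to AW means the radius BA is perpendicular to AW, with radius 3.7, so the center B sits 3.7 in from both sides at B = (-52.30, 19.60). That places the tangent points at P = (-56.00, 19.60) on VP and A = (-52.30, 23.30) on AW. Then |EP| = |P − E| = 59.33.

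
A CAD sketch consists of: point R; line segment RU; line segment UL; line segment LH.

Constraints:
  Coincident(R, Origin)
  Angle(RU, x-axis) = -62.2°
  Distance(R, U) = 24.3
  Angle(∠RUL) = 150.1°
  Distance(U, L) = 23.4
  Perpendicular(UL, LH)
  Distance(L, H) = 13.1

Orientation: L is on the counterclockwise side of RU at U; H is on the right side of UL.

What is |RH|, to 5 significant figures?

51.117

R is at the origin; RU runs at -62.2° with length 24.3, so U = 24.3·(cos -62.2°, sin -62.2°) = (11.333, -21.495). ∠RUL = 150.1°, so UL runs at -62.2° + (180° − 150.1°) = -32.300° from the x-axis; with |UL| = 23.4, L = U + 23.4·(cos -32.300°, sin -32.300°) = (31.112, -33.999). UL ⟂ LH; with |LH| = 13.1 on the right of UL, H = L + 13.1·(-0.53435, -0.84526) = (24.112, -45.072). Then |RH| = |H − R| = 51.117.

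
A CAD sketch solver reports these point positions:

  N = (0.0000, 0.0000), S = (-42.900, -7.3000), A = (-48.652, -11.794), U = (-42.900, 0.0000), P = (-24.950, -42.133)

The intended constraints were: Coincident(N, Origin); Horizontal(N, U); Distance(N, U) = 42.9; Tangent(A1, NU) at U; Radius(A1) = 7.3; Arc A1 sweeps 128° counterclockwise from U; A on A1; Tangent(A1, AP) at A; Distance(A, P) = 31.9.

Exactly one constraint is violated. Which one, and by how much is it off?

Distance(A, P) = 31.9 — off by 6.60.

N = (0.00, 0.00) ✓; N.y = 0.00, U.y = 0.00 ✓; |NU| = 42.90 ✓; ∠(SU, UN) = 90.00° ✓; |SU| = 7.300 ✓; bearing(S→A) − bearing(S→U) = 128.0° ✓; |SA| = 7.299 ✓; ∠(SA, AP) = 90.00° ✓; |AP| = 38.50 ✗.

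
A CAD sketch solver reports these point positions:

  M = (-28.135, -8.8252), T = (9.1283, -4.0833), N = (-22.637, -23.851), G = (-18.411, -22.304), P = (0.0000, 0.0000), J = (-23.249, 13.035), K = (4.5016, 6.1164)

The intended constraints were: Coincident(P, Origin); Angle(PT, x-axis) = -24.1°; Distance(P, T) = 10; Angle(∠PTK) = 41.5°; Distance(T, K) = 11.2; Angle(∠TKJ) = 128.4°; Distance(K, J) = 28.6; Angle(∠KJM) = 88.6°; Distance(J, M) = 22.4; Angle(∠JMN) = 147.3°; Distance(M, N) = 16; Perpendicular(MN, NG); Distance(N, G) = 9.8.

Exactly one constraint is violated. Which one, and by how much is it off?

Distance(N, G) = 9.8 — off by 5.30.

P = (0.00, 0.00) ✓; PT at -24.10° ✓; |PT| = 10.00 ✓; ∠PTK = 41.50° ✓; |TK| = 11.20 ✓; ∠TKJ = 128.4° ✓; |KJ| = 28.60 ✓; ∠KJM = 88.60° ✓; |JM| = 22.40 ✓; ∠JMN = 147.3° ✓; |MN| = 16.00 ✓; ∠(MN, NG) = 90.01° ✓; |NG| = 4.500 ✗.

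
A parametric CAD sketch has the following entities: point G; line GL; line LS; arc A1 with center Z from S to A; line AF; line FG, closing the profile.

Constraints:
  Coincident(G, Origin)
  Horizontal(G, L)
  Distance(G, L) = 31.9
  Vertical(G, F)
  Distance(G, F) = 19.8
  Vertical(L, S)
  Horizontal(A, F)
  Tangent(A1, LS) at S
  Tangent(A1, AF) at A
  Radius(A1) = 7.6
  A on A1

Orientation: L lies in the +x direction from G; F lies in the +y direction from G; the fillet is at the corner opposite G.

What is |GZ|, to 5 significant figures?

27.191

G is at the origin; G and L share the same y with |GL| = 31.9 and L on the +x side, so L = (31.900, 0.0000). GF is vertical with |GF| = 19.8 and F on the +y side, so F = (0.0000, 19.800). The virtual corner opposite G is at (31.900, 19.800). Tangency of A1 to LS means the radius ZS is perpendicular to LS and the tangent condition forces ZA to be normal to AF, with radius 7.6, so the center Z sits 7.6 in from both sides at Z = (24.300, 12.200). Then |GZ| = |Z − G| = 27.191.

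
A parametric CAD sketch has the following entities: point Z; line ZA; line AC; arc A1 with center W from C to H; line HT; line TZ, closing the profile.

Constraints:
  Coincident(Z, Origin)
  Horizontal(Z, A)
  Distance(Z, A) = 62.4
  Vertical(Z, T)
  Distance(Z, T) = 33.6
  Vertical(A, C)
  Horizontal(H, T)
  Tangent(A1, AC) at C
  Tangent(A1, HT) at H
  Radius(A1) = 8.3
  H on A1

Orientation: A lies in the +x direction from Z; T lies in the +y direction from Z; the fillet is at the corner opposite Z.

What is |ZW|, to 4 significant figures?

59.72

Z and T share the same x with |ZT| = 33.6 and T on the +y side, so T = (0.000, 33.60). The virtual corner opposite Z is at (62.40, 33.60). Tangency of A1 to AC means the radius WC is perpendicular to AC and tangency of A1 to HT means the radius WH is perpendicular to HT, with radius 8.3, so the center W sits 8.3 in from both sides at W = (54.10, 25.30). Then |ZW| = |W − Z| = 59.72.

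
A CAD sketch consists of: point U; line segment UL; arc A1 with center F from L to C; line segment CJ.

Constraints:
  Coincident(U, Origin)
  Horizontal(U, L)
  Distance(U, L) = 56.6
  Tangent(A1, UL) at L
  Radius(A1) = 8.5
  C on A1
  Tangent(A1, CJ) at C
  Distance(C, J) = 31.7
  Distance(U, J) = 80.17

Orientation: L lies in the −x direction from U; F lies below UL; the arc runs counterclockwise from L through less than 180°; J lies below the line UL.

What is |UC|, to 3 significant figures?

65.4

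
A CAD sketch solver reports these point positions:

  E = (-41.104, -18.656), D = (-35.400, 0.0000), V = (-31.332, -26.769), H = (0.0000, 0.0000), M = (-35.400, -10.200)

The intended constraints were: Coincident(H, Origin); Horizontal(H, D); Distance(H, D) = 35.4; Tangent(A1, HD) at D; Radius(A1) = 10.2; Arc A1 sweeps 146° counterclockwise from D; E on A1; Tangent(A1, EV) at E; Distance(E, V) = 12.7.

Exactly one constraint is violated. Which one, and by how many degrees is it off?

Tangent(A1, EV) at E — off by 5.70°.

H = (0.00, 0.00) ✓; H.y = 0.00, D.y = 0.00 ✓; |HD| = 35.40 ✓; ∠(MD, DH) = 90.00° ✓; |MD| = 10.20 ✓; bearing(M→E) − bearing(M→D) = 146.0° ✓; |ME| = 10.20 ✓; ∠(ME, EV) = 95.70° ✗; |EV| = 12.70 ✓.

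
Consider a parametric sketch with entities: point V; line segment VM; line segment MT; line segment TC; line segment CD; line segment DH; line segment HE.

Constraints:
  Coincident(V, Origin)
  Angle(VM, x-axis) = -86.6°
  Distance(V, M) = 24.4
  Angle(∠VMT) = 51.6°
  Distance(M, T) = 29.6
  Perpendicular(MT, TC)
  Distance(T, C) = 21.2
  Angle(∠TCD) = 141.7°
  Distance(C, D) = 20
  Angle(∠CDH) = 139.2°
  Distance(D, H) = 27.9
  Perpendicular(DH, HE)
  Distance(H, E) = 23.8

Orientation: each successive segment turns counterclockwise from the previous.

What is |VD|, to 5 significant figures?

17.891

MT is perpendicular to TC, so TC runs at 131.80°; with |TC| = 21.2, C = (9.3827, 11.176). ∠TCD = 141.7° gives CD at 170.10° from the x-axis; with |CD| = 20.0, D = (-10.320, 14.615). Then |VD| = |D − V| = 17.891.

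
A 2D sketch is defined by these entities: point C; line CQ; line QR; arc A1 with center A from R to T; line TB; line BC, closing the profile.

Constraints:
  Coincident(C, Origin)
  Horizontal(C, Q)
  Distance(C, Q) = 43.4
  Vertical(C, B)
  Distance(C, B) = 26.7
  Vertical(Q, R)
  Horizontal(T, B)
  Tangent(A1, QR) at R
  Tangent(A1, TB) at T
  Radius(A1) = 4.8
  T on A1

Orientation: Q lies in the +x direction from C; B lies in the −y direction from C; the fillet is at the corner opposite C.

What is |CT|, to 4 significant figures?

46.93

The virtual corner opposite C is at (43.40, -26.70). A1 meets QR tangentially, so AR is at right angles to QR and tangency of A1 to TB means the radius AT is perpendicular to TB, with radius 4.8, so the center A sits 4.8 in from both sides at A = (38.60, -21.90). That places the tangent points at R = (43.40, -21.90) on QR and T = (38.60, -26.70) on TB. Then |CT| = |T − C| = 46.93.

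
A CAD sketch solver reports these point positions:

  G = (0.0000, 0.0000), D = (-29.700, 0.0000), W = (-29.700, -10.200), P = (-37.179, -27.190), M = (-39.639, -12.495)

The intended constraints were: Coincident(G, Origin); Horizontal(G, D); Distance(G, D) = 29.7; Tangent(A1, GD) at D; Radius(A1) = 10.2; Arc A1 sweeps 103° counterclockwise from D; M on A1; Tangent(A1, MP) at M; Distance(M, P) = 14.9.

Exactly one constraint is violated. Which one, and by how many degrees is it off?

Tangent(A1, MP) at M — off by 3.50°.

G = (0.00, 0.00) ✓; G.y = 0.00, D.y = 0.00 ✓; |GD| = 29.70 ✓; ∠(WD, DG) = 90.00° ✓; |WD| = 10.20 ✓; bearing(W→M) − bearing(W→D) = 103.0° ✓; |WM| = 10.20 ✓; ∠(WM, MP) = 93.50° ✗; |MP| = 14.90 ✓.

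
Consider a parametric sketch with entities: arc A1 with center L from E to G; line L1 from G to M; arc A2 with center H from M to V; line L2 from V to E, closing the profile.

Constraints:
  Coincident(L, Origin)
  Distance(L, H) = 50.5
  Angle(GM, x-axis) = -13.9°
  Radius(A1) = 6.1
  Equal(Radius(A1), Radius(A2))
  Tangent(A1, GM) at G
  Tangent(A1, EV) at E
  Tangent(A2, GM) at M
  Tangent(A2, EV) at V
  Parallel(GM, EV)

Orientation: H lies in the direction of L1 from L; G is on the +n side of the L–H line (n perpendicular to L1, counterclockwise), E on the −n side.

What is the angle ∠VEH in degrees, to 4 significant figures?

6.888°

The slot axis is L1's direction at -13.9°, so u = (cos -13.9°, sin -13.9°) = (0.9707, -0.2402) and n = (−sin -13.9°, cos -13.9°) = (0.2402, 0.9707). L is at the origin and H lies 50.5 along u from L, so H = 50.5·u = (49.02, -12.13). Tangency of A1 to both parallel lines with radius 6.1 puts G and E at L ± 6.1·n: G = (1.465, 5.921), E = (-1.465, -5.921). Equal radii place M and V the same way about H: M = H + 6.1·n = (50.49, -6.210), V = H − 6.1·n = (47.56, -18.05). Then cos ∠VEH = EV·EH / (|EV||EH|), giving 6.888°.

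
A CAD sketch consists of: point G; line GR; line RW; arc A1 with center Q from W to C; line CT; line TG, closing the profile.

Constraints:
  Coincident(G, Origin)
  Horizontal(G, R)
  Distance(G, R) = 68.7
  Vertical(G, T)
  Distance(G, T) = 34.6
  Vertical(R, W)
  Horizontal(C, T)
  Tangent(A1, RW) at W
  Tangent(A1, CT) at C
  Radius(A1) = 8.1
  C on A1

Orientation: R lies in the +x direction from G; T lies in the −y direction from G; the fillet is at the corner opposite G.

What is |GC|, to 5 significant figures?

69.782

G is at the origin; GR is horizontal with |GR| = 68.7 and R on the +x side, so R = (68.700, 0.0000). G and T share the same x with |GT| = 34.6 and T on the −y side, so T = (0.0000, -34.600). The virtual corner opposite G is at (68.700, -34.600). A1 meets RW tangentially, so QW is at right angles to RW and tangency of A1 to CT means the radius QC is perpendicular to CT, with radius 8.1, so the center Q sits 8.1 in from both sides at Q = (60.600, -26.500). That places the tangent points at W = (68.700, -26.500) on RW and C = (60.600, -34.600) on CT. Then |GC| = |C − G| = 69.782.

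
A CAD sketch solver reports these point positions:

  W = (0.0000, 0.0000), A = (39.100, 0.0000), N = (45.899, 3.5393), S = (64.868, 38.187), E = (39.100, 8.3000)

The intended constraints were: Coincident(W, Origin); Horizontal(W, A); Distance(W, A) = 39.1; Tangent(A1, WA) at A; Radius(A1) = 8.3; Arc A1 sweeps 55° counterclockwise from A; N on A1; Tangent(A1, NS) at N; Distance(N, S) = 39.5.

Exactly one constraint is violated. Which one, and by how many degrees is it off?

Tangent(A1, NS) at N — off by 6.30°.

W = (0.00, 0.00) ✓; W.y = 0.00, A.y = 0.00 ✓; |WA| = 39.10 ✓; ∠(EA, AW) = 90.00° ✓; |EA| = 8.300 ✓; bearing(E→N) − bearing(E→A) = 55.00° ✓; |EN| = 8.300 ✓; ∠(EN, NS) = 83.70° ✗; |NS| = 39.50 ✓.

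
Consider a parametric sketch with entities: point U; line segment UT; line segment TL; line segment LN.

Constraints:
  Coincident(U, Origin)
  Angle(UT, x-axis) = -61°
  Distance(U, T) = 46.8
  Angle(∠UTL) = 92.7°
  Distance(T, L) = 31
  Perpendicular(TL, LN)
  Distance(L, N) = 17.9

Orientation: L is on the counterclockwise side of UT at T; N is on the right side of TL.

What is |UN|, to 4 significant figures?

72.68

∠UTL = 92.7°, so TL runs at -61.0° + (180° − 92.7°) = 26.30° from the x-axis; with |TL| = 31.0, L = T + 31.0·(cos 26.30°, sin 26.30°) = (50.48, -27.20). The perpendicularity gives LN at right angles to TL; with |LN| = 17.9 on the right of TL, N = L + 17.9·(0.4431, -0.8965) = (58.41, -43.24). Then |UN| = |N − U| = 72.68.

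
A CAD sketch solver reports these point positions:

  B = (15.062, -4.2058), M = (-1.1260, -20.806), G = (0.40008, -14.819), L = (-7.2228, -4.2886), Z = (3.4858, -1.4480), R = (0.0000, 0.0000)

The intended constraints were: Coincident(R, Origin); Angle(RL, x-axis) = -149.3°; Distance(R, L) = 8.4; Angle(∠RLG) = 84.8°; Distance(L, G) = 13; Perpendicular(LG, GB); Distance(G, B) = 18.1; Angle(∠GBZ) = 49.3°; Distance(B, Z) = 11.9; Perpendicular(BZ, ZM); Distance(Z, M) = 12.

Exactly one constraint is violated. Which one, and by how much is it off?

Distance(Z, M) = 12 — off by 7.90.

R = (0.00, 0.00) ✓; RL at -149.3° ✓; |RL| = 8.400 ✓; ∠RLG = 84.80° ✓; |LG| = 13.00 ✓; ∠(LG, GB) = 90.00° ✓; |GB| = 18.10 ✓; ∠GBZ = 49.30° ✓; |BZ| = 11.90 ✓; ∠(BZ, ZM) = 90.00° ✓; |ZM| = 19.90 ✗.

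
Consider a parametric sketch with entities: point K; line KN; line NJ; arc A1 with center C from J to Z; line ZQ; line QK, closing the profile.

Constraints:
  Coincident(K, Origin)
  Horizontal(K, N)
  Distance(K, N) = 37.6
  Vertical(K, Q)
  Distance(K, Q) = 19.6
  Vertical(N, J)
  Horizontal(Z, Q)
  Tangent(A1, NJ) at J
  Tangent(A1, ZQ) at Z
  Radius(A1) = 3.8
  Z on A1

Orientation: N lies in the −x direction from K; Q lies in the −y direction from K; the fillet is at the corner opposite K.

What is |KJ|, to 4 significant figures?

40.78

K is at the origin; KN is horizontal with |KN| = 37.6 and N on the −x side, so N = (-37.60, 0.000). KQ is vertical with |KQ| = 19.6 and Q on the −y side, so Q = (0.000, -19.60). The virtual corner opposite K is at (-37.60, -19.60). The tangent condition forces CJ to be normal to NJ and tangency of A1 to ZQ means the radius CZ is perpendicular to ZQ, with radius 3.8, so the center C sits 3.8 in from both sides at C = (-33.80, -15.80). That places the tangent points at J = (-37.60, -15.80) on NJ and Z = (-33.80, -19.60) on ZQ. Then |KJ| = |J − K| = 40.78.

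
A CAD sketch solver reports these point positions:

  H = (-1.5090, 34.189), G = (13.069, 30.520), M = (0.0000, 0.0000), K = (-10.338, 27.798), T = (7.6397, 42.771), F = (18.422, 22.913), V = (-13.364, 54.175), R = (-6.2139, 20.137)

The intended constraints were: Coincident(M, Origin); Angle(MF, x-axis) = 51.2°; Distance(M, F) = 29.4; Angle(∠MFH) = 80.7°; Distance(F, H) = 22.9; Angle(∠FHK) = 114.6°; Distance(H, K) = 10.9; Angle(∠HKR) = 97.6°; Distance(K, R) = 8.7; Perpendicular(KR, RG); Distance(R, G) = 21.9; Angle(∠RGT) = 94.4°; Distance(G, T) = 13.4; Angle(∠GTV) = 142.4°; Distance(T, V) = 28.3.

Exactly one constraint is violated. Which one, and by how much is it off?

Distance(T, V) = 28.3 — off by 4.40.

M = (0.00, 0.00) ✓; MF at 51.20° ✓; |MF| = 29.40 ✓; ∠MFH = 80.70° ✓; |FH| = 22.90 ✓; ∠FHK = 114.6° ✓; |HK| = 10.90 ✓; ∠HKR = 97.60° ✓; |KR| = 8.701 ✓; ∠(KR, RG) = 90.01° ✓; |RG| = 21.90 ✓; ∠RGT = 94.40° ✓; |GT| = 13.40 ✓; ∠GTV = 142.4° ✓; |TV| = 23.90 ✗.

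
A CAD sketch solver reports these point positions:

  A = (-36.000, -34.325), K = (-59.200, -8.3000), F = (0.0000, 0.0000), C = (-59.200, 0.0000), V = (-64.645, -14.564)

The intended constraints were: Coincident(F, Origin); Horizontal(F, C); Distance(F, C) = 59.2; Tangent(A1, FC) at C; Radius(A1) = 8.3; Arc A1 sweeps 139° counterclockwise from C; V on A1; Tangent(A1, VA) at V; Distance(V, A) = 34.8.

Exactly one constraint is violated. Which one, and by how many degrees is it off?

Tangent(A1, VA) at V — off by 6.40°.

F = (0.00, 0.00) ✓; F.y = 0.00, C.y = 0.00 ✓; |FC| = 59.20 ✓; ∠(KC, CF) = 90.00° ✓; |KC| = 8.300 ✓; bearing(K→V) − bearing(K→C) = 139.0° ✓; |KV| = 8.300 ✓; ∠(KV, VA) = 83.60° ✗; |VA| = 34.80 ✓.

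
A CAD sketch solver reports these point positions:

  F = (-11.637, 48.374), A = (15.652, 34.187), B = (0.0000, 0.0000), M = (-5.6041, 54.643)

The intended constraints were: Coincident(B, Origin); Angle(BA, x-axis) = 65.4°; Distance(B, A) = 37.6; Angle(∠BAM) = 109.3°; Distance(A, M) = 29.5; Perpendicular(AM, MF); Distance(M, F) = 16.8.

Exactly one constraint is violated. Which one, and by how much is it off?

Distance(M, F) = 16.8 — off by 8.10.

B = (0.00, 0.00) ✓; BA at 65.40° ✓; |BA| = 37.60 ✓; ∠BAM = 109.3° ✓; |AM| = 29.50 ✓; ∠(AM, MF) = 90.00° ✓; |MF| = 8.700 ✗.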